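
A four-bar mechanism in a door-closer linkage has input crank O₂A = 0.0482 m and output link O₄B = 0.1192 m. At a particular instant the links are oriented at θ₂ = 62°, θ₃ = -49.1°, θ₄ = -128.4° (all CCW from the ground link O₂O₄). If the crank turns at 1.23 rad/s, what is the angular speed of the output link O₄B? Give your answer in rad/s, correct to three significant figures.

ω₂ = 1.23 rad/s
Differentiating the loop-closure r₂e^{iθ₂}+r₃e^{iθ₃}=r₁+r₄e^{iθ₄} gives r₂ω₂e^{iθ₂}+r₃ω₃e^{iθ₃}=r₄ω₄e^{iθ₄}.
Eliminating the other unknown: ω₄ = r₂ω₂ sin(θ₂−θ₃) / [r₄ sin(θ₄−θ₃)].
Numerator sine = +0.93295; denominator sine = -0.98261.
Result = 0.0482·1.23·(+0.93295) / (0.1192·(-0.98261)) = -0.47223 rad/s; magnitude 0.47223 rad/s.

0.472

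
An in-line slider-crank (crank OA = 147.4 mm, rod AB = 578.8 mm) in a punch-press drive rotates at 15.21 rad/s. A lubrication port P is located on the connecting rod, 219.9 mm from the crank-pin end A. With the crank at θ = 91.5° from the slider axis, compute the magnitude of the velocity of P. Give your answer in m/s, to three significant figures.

2.24

ω = 15.21 rad/s.  Crank-pin speed |V_A| = rω = 2.242 m/s, perpendicular to OA.
Rod angle: sinφ = −(r/L) sinθ ⇒ φ = -14.749°; ω_rod = −rω cosθ/√(L²−r²sin²θ) = +0.10485 rad/s.
V_P = V_A + ω_rod × AP, with AP = 0.2199 m along the rod.
Components: V_Px = −rω sinθ − a·ω_rod·sinφ = -2.2353 m/s;  V_Py = rω cosθ + a·ω_rod·cosφ = -0.036391 m/s.
|V_P| = √(V_Px² + V_Py²) = 2.2356 m/s.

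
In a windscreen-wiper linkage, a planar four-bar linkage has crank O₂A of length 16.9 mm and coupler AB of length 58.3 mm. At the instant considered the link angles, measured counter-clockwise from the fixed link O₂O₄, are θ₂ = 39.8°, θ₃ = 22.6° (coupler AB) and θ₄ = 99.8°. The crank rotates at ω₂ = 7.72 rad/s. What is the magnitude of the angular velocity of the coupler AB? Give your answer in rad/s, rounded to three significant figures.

1.99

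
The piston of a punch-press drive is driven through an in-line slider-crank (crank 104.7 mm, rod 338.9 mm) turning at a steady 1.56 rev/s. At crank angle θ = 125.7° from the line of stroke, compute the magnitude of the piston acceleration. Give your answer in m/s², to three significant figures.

6.82

ω = 2π·1.56 = 9.802 rad/s
x(θ) = r cosθ + √(L² − r² sin²θ); with ω constant, a = ω²·d²x/dθ².
d²x/dθ² = −r cosθ − r²(cos2θ)/√u − r⁴ sin²2θ/(4u^{3/2}),  u = L² − r² sin²θ = 0.107624 m².
Substituting r = 0.1047 m, L = 0.3389 m, θ = 125.7°: d²x/dθ² = +0.07099 m.
a = ω²·d²x/dθ² = (9.802)²·(+0.07099) = +6.8204 m/s²;  |a| = 6.8204 m/s².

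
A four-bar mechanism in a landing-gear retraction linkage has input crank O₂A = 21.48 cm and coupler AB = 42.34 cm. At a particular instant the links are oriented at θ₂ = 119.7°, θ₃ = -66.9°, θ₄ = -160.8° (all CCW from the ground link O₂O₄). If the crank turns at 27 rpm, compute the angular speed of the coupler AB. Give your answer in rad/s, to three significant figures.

1.41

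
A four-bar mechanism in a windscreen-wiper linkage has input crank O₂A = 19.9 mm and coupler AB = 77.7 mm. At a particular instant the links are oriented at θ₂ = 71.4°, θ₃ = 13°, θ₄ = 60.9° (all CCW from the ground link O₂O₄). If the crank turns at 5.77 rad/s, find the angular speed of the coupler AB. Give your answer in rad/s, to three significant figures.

ω₂ = 5.77 rad/s
Differentiating the loop-closure r₂e^{iθ₂}+r₃e^{iθ₃}=r₁+r₄e^{iθ₄} gives r₂ω₂e^{iθ₂}+r₃ω₃e^{iθ₃}=r₄ω₄e^{iθ₄}.
Eliminating the other unknown: ω₃ = r₂ω₂ sin(θ₄−θ₂) / [r₃ sin(θ₃−θ₄)].
Numerator sine = -0.18224; denominator sine = -0.74198.
Result = 0.0199·5.77·(-0.18224) / (0.0777·(-0.74198)) = +0.36295 rad/s; magnitude 0.36295 rad/s.

0.363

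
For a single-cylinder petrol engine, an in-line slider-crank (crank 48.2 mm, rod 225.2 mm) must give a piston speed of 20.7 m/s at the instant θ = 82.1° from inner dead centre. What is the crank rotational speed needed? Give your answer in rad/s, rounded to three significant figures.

For an in-line slider-crank, |v_piston| = rω|sinθ|·[1 + r cosθ/√(L² − r² sin²θ)].
With r = 0.0482 m, L = 0.2252 m, θ = 82.1°: the bracketed kinematic factor |dx/dθ| = 0.04918 m.
ω = v/|dx/dθ| = 20.7/0.04918 = 420.91 rad/s.

421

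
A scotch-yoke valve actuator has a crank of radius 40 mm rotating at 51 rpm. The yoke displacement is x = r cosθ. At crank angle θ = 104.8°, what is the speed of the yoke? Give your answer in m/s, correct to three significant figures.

0.207

ω = 5.341 rad/s (from 51 rpm).
x = r cosθ ⇒ ẋ = −rω sinθ.
|v| = rω|sinθ| = 0.04·5.341·|sin 104.8°| = 0.20654 m/s.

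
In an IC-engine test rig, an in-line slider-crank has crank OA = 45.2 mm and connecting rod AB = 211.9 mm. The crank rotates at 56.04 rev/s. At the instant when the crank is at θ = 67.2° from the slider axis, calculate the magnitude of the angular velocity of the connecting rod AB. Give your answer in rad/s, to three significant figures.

29.7

ω = 352.1 rad/s (converted from 56.04 rev/s).
The rod makes angle φ with the slider axis where L sinφ = r sinθ; differentiating, L cosφ·φ̇ = r ω cosθ.
L cosφ = √(L² − r² sin²θ) = 0.20776 m.
|ω_rod| = r ω |cosθ| / √(L² − r² sin²θ) = 0.0452·352.1·0.38752/0.20776 = 29.685 rad/s.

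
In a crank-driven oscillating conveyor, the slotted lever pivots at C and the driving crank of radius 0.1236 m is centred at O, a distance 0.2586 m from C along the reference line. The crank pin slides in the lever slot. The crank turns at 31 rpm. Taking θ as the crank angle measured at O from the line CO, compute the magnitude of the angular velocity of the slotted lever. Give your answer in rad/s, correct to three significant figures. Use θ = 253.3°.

ω = 3.246 rad/s (from 31 rpm).
Crank pin A relative to C: A = (d + r cosθ, r sinθ); lever angle φ = atan2(r sinθ, d + r cosθ).
Differentiating tanφ: φ̇ = rω(d cosθ + r)/(d² + r² + 2dr cosθ).
d² + r² + 2dr cosθ = |CA|² = 0.0637811 m²;  d cosθ + r = +0.049289 m.
|ω_lever| = |0.1236·3.246·+0.049289| / 0.0637811 = 0.31007 rad/s.

0.310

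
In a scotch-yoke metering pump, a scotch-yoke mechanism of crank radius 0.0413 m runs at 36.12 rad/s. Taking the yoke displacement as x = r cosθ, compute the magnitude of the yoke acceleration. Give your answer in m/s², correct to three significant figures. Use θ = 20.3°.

ω = 36.12 rad/s
x = r cosθ ⇒ ẍ = −rω² cosθ (ω constant).
|a| = rω²|cosθ| = 0.0413·(36.12)²·|cos 20.3°| = 50.536 m/s².

50.5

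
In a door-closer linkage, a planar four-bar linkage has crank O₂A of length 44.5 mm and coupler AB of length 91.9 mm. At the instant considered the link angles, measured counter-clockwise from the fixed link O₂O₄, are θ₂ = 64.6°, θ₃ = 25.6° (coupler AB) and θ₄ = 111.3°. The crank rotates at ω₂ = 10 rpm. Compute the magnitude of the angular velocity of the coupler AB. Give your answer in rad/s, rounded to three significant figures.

0.370

ω₂ = 1.047 rad/s (from 10 rpm).
Differentiating the loop-closure r₂e^{iθ₂}+r₃e^{iθ₃}=r₁+r₄e^{iθ₄} gives r₂ω₂e^{iθ₂}+r₃ω₃e^{iθ₃}=r₄ω₄e^{iθ₄}.
Eliminating the other unknown: ω₃ = r₂ω₂ sin(θ₄−θ₂) / [r₃ sin(θ₃−θ₄)].
Numerator sine = +0.72777; denominator sine = -0.99719.
Result = 0.0445·1.047·(+0.72777) / (0.0919·(-0.99719)) = -0.37008 rad/s; magnitude 0.37008 rad/s.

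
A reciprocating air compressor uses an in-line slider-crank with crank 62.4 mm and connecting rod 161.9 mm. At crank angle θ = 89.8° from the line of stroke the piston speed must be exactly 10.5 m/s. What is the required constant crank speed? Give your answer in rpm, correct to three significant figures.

For an in-line slider-crank, |v_piston| = rω|sinθ|·[1 + r cosθ/√(L² − r² sin²θ)].
With r = 0.0624 m, L = 0.1619 m, θ = 89.8°: the bracketed kinematic factor |dx/dθ| = 0.062491 m.
ω = v/|dx/dθ| = 10.5/0.062491 = 168.03 rad/s.
N = 60ω/(2π) = 1604.5 rpm.

1600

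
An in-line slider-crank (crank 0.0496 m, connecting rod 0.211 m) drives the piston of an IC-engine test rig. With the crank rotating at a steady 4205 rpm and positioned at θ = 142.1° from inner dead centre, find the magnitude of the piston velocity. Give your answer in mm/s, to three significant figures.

10900

ω = 2π·4205/60 = 440.3 rad/s
For an in-line slider-crank, x = r cosθ + √(L² − r² sin²θ), so v = −rω sinθ·[1 + r cosθ/√(L² − r² sin²θ)].
With r = 0.0496 m, L = 0.211 m, θ = 142.1°: √(L² − r² sin²θ) = 0.20879 m.
v = −0.0496·440.3·0.61429·[1 + 0.0496·-0.78908/0.20879] = -10.902 m/s.
|v| = 10.902 m/s = 10902 mm/s.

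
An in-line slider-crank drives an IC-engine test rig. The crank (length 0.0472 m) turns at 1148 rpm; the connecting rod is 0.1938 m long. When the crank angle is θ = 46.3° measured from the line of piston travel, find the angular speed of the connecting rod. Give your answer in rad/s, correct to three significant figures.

20.5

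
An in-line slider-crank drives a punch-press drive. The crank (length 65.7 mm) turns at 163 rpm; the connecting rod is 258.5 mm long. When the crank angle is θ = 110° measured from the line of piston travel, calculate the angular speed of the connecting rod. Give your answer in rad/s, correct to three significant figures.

ω = 17.07 rad/s (converted from 163 rpm).
The rod makes angle φ with the slider axis where L sinφ = r sinθ; differentiating, L cosφ·φ̇ = r ω cosθ.
L cosφ = √(L² − r² sin²θ) = 0.25102 m.
|ω_rod| = r ω |cosθ| / √(L² − r² sin²θ) = 0.0657·17.07·0.34202/0.25102 = 1.528 rad/s.

1.53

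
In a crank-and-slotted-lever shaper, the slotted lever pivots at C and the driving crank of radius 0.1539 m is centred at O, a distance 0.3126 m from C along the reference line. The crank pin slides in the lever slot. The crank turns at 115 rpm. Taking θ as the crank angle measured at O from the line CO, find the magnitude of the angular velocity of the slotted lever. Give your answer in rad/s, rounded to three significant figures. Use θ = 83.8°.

2.64

ω = 12.04 rad/s (from 115 rpm).
Crank pin A relative to C: A = (d + r cosθ, r sinθ); lever angle φ = atan2(r sinθ, d + r cosθ).
Differentiating tanφ: φ̇ = rω(d cosθ + r)/(d² + r² + 2dr cosθ).
d² + r² + 2dr cosθ = |CA|² = 0.131795 m²;  d cosθ + r = +0.18766 m.
|ω_lever| = |0.1539·12.04·+0.18766| / 0.131795 = 2.639 rad/s.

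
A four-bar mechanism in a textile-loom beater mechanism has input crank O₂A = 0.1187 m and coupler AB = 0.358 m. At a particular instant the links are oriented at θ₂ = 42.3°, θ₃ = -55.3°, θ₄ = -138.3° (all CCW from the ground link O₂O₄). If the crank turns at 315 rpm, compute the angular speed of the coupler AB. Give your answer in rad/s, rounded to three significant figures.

ω₂ = 32.99 rad/s (from 315 rpm).
Differentiating the loop-closure r₂e^{iθ₂}+r₃e^{iθ₃}=r₁+r₄e^{iθ₄} gives r₂ω₂e^{iθ₂}+r₃ω₃e^{iθ₃}=r₄ω₄e^{iθ₄}.
Eliminating the other unknown: ω₃ = r₂ω₂ sin(θ₄−θ₂) / [r₃ sin(θ₃−θ₄)].
Numerator sine = +0.01047; denominator sine = +0.99255.
Result = 0.1187·32.99·(+0.01047) / (0.358·(+0.99255)) = +0.11539 rad/s; magnitude 0.11539 rad/s.

0.115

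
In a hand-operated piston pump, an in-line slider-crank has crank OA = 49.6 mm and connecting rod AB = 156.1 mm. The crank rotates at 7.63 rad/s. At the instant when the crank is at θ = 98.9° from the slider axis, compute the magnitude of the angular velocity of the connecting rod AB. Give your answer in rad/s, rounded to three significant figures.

0.395

ω = 7.63 rad/s
The rod makes angle φ with the slider axis where L sinφ = r sinθ; differentiating, L cosφ·φ̇ = r ω cosθ.
L cosφ = √(L² − r² sin²θ) = 0.14821 m.
|ω_rod| = r ω |cosθ| / √(L² − r² sin²θ) = 0.0496·7.63·0.15471/0.14821 = 0.39505 rad/s.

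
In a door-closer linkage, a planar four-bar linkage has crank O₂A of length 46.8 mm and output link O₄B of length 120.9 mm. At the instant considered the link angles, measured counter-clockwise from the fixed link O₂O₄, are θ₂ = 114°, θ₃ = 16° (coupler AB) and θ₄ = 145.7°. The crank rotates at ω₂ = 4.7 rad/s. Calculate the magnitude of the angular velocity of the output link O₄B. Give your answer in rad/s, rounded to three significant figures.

2.34

ω₂ = 4.7 rad/s
Differentiating the loop-closure r₂e^{iθ₂}+r₃e^{iθ₃}=r₁+r₄e^{iθ₄} gives r₂ω₂e^{iθ₂}+r₃ω₃e^{iθ₃}=r₄ω₄e^{iθ₄}.
Eliminating the other unknown: ω₄ = r₂ω₂ sin(θ₂−θ₃) / [r₄ sin(θ₄−θ₃)].
Numerator sine = +0.99027; denominator sine = +0.76940.
Result = 0.0468·4.7·(+0.99027) / (0.1209·(+0.76940)) = +2.3416 rad/s; magnitude 2.3416 rad/s.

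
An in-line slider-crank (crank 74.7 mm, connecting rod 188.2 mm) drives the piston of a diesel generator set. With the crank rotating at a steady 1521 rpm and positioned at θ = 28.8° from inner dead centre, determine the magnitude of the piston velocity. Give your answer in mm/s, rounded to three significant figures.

7760

ω = 2π·1521/60 = 159.3 rad/s
For an in-line slider-crank, x = r cosθ + √(L² − r² sin²θ), so v = −rω sinθ·[1 + r cosθ/√(L² − r² sin²θ)].
With r = 0.0747 m, L = 0.1882 m, θ = 28.8°: √(L² − r² sin²θ) = 0.18473 m.
v = −0.0747·159.3·0.48175·[1 + 0.0747·0.87631/0.18473] = -7.7631 m/s.
|v| = 7.7631 m/s = 7763.1 mm/s.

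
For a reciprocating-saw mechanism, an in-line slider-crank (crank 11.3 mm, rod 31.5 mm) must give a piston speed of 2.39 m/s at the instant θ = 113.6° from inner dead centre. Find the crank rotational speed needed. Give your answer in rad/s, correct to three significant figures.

272

For an in-line slider-crank, |v_piston| = rω|sinθ|·[1 + r cosθ/√(L² − r² sin²θ)].
With r = 0.0113 m, L = 0.0315 m, θ = 113.6°: the bracketed kinematic factor |dx/dθ| = 0.0087802 m.
ω = v/|dx/dθ| = 2.39/0.0087802 = 272.2 rad/s.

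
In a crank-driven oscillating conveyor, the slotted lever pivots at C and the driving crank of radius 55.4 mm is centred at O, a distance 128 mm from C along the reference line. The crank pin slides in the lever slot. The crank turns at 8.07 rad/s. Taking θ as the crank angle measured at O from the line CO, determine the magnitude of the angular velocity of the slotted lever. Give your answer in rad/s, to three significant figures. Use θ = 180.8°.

ω = 8.07 rad/s
Crank pin A relative to C: A = (d + r cosθ, r sinθ); lever angle φ = atan2(r sinθ, d + r cosθ).
Differentiating tanφ: φ̇ = rω(d cosθ + r)/(d² + r² + 2dr cosθ).
d² + r² + 2dr cosθ = |CA|² = 0.00527214 m²;  d cosθ + r = -0.072588 m.
|ω_lever| = |0.0554·8.07·-0.072588| / 0.00527214 = 6.1554 rad/s.

6.16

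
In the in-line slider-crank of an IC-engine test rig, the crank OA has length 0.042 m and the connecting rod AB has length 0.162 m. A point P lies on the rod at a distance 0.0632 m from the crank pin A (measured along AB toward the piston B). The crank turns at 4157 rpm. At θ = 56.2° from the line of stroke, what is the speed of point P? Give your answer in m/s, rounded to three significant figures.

17.2

ω = 435.3 rad/s.  Crank-pin speed |V_A| = rω = 18.283 m/s, perpendicular to OA.
Rod angle: sinφ = −(r/L) sinθ ⇒ φ = -12.441°; ω_rod = −rω cosθ/√(L²−r²sin²θ) = -64.294 rad/s.
V_P = V_A + ω_rod × AP, with AP = 0.0632 m along the rod.
Components: V_Px = −rω sinθ − a·ω_rod·sinφ = -16.069 m/s;  V_Py = rω cosθ + a·ω_rod·cosφ = +6.2031 m/s.
|V_P| = √(V_Px² + V_Py²) = 17.224 m/s.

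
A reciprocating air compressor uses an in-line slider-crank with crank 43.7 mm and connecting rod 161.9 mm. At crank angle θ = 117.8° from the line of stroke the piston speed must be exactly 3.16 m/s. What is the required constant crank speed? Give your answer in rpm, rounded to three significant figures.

897

For an in-line slider-crank, |v_piston| = rω|sinθ|·[1 + r cosθ/√(L² − r² sin²θ)].
With r = 0.0437 m, L = 0.1619 m, θ = 117.8°: the bracketed kinematic factor |dx/dθ| = 0.033645 m.
ω = v/|dx/dθ| = 3.16/0.033645 = 93.922 rad/s.
N = 60ω/(2π) = 896.89 rpm.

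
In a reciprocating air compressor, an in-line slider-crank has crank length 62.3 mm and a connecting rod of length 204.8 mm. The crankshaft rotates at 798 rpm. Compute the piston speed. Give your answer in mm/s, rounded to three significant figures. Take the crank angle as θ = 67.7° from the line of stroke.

ω = 2π·798/60 = 83.57 rad/s
For an in-line slider-crank, x = r cosθ + √(L² − r² sin²θ), so v = −rω sinθ·[1 + r cosθ/√(L² − r² sin²θ)].
With r = 0.0623 m, L = 0.2048 m, θ = 67.7°: √(L² − r² sin²θ) = 0.19652 m.
v = −0.0623·83.57·0.92521·[1 + 0.0623·0.37946/0.19652] = -5.3962 m/s.
|v| = 5.3962 m/s = 5396.2 mm/s.

5400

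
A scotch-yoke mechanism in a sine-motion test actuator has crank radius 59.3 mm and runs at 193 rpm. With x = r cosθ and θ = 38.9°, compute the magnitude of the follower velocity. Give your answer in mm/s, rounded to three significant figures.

753

ω = 20.21 rad/s (from 193 rpm).
x = r cosθ ⇒ ẋ = −rω sinθ.
|v| = rω|sinθ| = 0.0593·20.21·|sin 38.9°| = 0.75262 m/s = 752.62 mm/s.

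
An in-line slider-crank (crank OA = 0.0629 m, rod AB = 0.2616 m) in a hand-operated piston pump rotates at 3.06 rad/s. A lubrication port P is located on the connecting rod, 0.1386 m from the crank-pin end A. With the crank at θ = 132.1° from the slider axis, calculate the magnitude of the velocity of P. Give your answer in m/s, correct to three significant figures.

0.144

ω = 3.06 rad/s.  Crank-pin speed |V_A| = rω = 0.19247 m/s, perpendicular to OA.
Rod angle: sinφ = −(r/L) sinθ ⇒ φ = -10.277°; ω_rod = −rω cosθ/√(L²−r²sin²θ) = +0.50131 rad/s.
V_P = V_A + ω_rod × AP, with AP = 0.1386 m along the rod.
Components: V_Px = −rω sinθ − a·ω_rod·sinφ = -0.13042 m/s;  V_Py = rω cosθ + a·ω_rod·cosφ = -0.060672 m/s.
|V_P| = √(V_Px² + V_Py²) = 0.14384 m/s.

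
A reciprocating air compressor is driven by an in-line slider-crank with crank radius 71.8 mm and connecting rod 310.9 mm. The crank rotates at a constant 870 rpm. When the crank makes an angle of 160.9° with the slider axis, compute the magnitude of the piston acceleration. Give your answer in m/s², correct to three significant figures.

ω = 2π·870/60 = 91.11 rad/s
x(θ) = r cosθ + √(L² − r² sin²θ); with ω constant, a = ω²·d²x/dθ².
d²x/dθ² = −r cosθ − r²(cos2θ)/√u − r⁴ sin²2θ/(4u^{3/2}),  u = L² − r² sin²θ = 0.0961068 m².
Substituting r = 0.0718 m, L = 0.3109 m, θ = 160.9°: d²x/dθ² = +0.054694 m.
a = ω²·d²x/dθ² = (91.11)²·(+0.054694) = +453.98 m/s²;  |a| = 453.98 m/s².

454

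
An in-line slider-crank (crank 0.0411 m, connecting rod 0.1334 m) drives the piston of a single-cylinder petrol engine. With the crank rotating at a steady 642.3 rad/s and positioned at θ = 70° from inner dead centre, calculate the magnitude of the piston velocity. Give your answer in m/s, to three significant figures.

27.5

ω = 642.3 rad/s
For an in-line slider-crank, x = r cosθ + √(L² − r² sin²θ), so v = −rω sinθ·[1 + r cosθ/√(L² − r² sin²θ)].
With r = 0.0411 m, L = 0.1334 m, θ = 70°: √(L² − r² sin²θ) = 0.12769 m.
v = −0.0411·642.3·0.93969·[1 + 0.0411·0.34202/0.12769] = -27.537 m/s.
|v| = 27.537 m/s.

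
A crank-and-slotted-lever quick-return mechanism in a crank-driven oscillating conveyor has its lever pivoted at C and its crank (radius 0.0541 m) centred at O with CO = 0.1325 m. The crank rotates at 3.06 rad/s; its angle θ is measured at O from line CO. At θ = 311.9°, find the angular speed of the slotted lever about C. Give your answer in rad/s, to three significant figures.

0.785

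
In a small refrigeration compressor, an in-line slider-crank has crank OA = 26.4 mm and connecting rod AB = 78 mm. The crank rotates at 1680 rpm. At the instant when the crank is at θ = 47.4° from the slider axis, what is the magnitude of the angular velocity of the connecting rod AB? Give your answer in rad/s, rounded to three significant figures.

ω = 175.9 rad/s (converted from 1680 rpm).
The rod makes angle φ with the slider axis where L sinφ = r sinθ; differentiating, L cosφ·φ̇ = r ω cosθ.
L cosφ = √(L² − r² sin²θ) = 0.07554 m.
|ω_rod| = r ω |cosθ| / √(L² − r² sin²θ) = 0.0264·175.9·0.67688/0.07554 = 41.617 rad/s.

41.6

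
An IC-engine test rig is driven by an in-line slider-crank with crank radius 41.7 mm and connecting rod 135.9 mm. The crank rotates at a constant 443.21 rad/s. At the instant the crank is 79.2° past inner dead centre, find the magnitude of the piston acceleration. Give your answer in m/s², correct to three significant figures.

907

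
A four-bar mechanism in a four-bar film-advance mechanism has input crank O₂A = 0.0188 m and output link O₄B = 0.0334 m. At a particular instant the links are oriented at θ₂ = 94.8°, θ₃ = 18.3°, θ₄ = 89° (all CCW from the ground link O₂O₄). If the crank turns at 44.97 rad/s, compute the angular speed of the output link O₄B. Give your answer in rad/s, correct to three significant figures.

ω₂ = 44.97 rad/s
Differentiating the loop-closure r₂e^{iθ₂}+r₃e^{iθ₃}=r₁+r₄e^{iθ₄} gives r₂ω₂e^{iθ₂}+r₃ω₃e^{iθ₃}=r₄ω₄e^{iθ₄}.
Eliminating the other unknown: ω₄ = r₂ω₂ sin(θ₂−θ₃) / [r₄ sin(θ₄−θ₃)].
Numerator sine = +0.97237; denominator sine = +0.94380.
Result = 0.0188·44.97·(+0.97237) / (0.0334·(+0.94380)) = +26.079 rad/s; magnitude 26.079 rad/s.

26.1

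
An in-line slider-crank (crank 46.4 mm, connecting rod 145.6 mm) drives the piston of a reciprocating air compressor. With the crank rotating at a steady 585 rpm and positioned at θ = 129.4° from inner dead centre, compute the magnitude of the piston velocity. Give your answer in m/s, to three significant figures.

1.74

ω = 2π·585/60 = 61.26 rad/s
For an in-line slider-crank, x = r cosθ + √(L² − r² sin²θ), so v = −rω sinθ·[1 + r cosθ/√(L² − r² sin²θ)].
With r = 0.0464 m, L = 0.1456 m, θ = 129.4°: √(L² − r² sin²θ) = 0.14112 m.
v = −0.0464·61.26·0.77273·[1 + 0.0464·-0.63473/0.14112] = -1.7381 m/s.
|v| = 1.7381 m/s.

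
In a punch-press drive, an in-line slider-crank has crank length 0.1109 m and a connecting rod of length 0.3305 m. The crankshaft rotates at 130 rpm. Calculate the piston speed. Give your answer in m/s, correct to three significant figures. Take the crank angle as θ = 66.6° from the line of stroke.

1.58

ω = 2π·130/60 = 13.61 rad/s
For an in-line slider-crank, x = r cosθ + √(L² − r² sin²θ), so v = −rω sinθ·[1 + r cosθ/√(L² − r² sin²θ)].
With r = 0.1109 m, L = 0.3305 m, θ = 66.6°: √(L² − r² sin²θ) = 0.31444 m.
v = −0.1109·13.61·0.91775·[1 + 0.1109·0.39715/0.31444] = -1.5797 m/s.
|v| = 1.5797 m/s.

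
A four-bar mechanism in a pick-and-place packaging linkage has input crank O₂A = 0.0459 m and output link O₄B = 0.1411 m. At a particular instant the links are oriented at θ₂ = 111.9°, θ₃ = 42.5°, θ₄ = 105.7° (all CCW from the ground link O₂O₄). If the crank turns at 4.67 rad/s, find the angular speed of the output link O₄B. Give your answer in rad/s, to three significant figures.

1.59

ω₂ = 4.67 rad/s
Differentiating the loop-closure r₂e^{iθ₂}+r₃e^{iθ₃}=r₁+r₄e^{iθ₄} gives r₂ω₂e^{iθ₂}+r₃ω₃e^{iθ₃}=r₄ω₄e^{iθ₄}.
Eliminating the other unknown: ω₄ = r₂ω₂ sin(θ₂−θ₃) / [r₄ sin(θ₄−θ₃)].
Numerator sine = +0.93606; denominator sine = +0.89259.
Result = 0.0459·4.67·(+0.93606) / (0.1411·(+0.89259)) = +1.5931 rad/s; magnitude 1.5931 rad/s.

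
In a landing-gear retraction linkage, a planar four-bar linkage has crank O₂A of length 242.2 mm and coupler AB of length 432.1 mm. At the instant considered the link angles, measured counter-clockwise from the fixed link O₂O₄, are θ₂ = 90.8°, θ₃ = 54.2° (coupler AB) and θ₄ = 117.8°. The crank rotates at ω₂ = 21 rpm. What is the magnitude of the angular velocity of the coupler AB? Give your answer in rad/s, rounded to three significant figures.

0.625

ω₂ = 2.199 rad/s (from 21 rpm).
Differentiating the loop-closure r₂e^{iθ₂}+r₃e^{iθ₃}=r₁+r₄e^{iθ₄} gives r₂ω₂e^{iθ₂}+r₃ω₃e^{iθ₃}=r₄ω₄e^{iθ₄}.
Eliminating the other unknown: ω₃ = r₂ω₂ sin(θ₄−θ₂) / [r₃ sin(θ₃−θ₄)].
Numerator sine = +0.45399; denominator sine = -0.89571.
Result = 0.2422·2.199·(+0.45399) / (0.4321·(-0.89571)) = -0.62476 rad/s; magnitude 0.62476 rad/s.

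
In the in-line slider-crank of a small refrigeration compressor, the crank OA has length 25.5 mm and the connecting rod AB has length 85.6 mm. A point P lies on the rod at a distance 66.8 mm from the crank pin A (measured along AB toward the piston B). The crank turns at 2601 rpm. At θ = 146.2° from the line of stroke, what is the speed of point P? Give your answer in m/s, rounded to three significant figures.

ω = 272.4 rad/s.  Crank-pin speed |V_A| = rω = 6.9456 m/s, perpendicular to OA.
Rod angle: sinφ = −(r/L) sinθ ⇒ φ = -9.539°; ω_rod = −rω cosθ/√(L²−r²sin²θ) = +68.372 rad/s.
V_P = V_A + ω_rod × AP, with AP = 0.0668 m along the rod.
Components: V_Px = −rω sinθ − a·ω_rod·sinφ = -3.1069 m/s;  V_Py = rω cosθ + a·ω_rod·cosφ = -1.2676 m/s.
|V_P| = √(V_Px² + V_Py²) = 3.3556 m/s.

3.36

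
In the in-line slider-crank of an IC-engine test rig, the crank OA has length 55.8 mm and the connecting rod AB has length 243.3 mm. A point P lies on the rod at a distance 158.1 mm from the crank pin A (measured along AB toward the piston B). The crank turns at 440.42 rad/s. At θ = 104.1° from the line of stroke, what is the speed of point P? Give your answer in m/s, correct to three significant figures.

23.0

ω = 440.4 rad/s.  Crank-pin speed |V_A| = rω = 24.575 m/s, perpendicular to OA.
Rod angle: sinφ = −(r/L) sinθ ⇒ φ = -12.852°; ω_rod = −rω cosθ/√(L²−r²sin²θ) = +25.24 rad/s.
V_P = V_A + ω_rod × AP, with AP = 0.1581 m along the rod.
Components: V_Px = −rω sinθ − a·ω_rod·sinφ = -22.947 m/s;  V_Py = rω cosθ + a·ω_rod·cosφ = -2.0965 m/s.
|V_P| = √(V_Px² + V_Py²) = 23.043 m/s.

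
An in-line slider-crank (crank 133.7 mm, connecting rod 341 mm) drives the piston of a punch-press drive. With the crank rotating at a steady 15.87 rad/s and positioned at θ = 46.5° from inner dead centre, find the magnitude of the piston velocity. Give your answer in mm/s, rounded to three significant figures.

1970

ω = 15.87 rad/s
For an in-line slider-crank, x = r cosθ + √(L² − r² sin²θ), so v = −rω sinθ·[1 + r cosθ/√(L² − r² sin²θ)].
With r = 0.1337 m, L = 0.341 m, θ = 46.5°: √(L² − r² sin²θ) = 0.32692 m.
v = −0.1337·15.87·0.72537·[1 + 0.1337·0.68835/0.32692] = -1.9724 m/s.
|v| = 1.9724 m/s = 1972.4 mm/s.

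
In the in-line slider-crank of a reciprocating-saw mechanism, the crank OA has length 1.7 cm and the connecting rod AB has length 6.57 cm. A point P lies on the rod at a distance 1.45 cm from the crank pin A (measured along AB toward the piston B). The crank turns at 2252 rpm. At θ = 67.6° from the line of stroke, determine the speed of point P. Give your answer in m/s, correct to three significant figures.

ω = 235.8 rad/s.  Crank-pin speed |V_A| = rω = 4.0091 m/s, perpendicular to OA.
Rod angle: sinφ = −(r/L) sinθ ⇒ φ = -13.841°; ω_rod = −rω cosθ/√(L²−r²sin²θ) = -23.949 rad/s.
V_P = V_A + ω_rod × AP, with AP = 0.0145 m along the rod.
Components: V_Px = −rω sinθ − a·ω_rod·sinφ = -3.7897 m/s;  V_Py = rω cosθ + a·ω_rod·cosφ = +1.1906 m/s.
|V_P| = √(V_Px² + V_Py²) = 3.9723 m/s.

3.97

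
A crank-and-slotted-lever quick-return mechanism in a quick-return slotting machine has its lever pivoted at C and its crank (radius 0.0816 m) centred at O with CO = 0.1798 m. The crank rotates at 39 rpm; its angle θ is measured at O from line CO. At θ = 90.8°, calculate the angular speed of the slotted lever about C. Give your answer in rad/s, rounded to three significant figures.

ω = 4.084 rad/s (from 39 rpm).
Crank pin A relative to C: A = (d + r cosθ, r sinθ); lever angle φ = atan2(r sinθ, d + r cosθ).
Differentiating tanφ: φ̇ = rω(d cosθ + r)/(d² + r² + 2dr cosθ).
d² + r² + 2dr cosθ = |CA|² = 0.0385769 m²;  d cosθ + r = +0.07909 m.
|ω_lever| = |0.0816·4.084·+0.07909| / 0.0385769 = 0.68324 rad/s.

0.683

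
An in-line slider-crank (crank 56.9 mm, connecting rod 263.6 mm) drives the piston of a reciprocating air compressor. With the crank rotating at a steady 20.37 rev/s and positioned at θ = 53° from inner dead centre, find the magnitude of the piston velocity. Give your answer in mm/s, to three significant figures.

6580

ω = 2π·20.4 = 128 rad/s
For an in-line slider-crank, x = r cosθ + √(L² − r² sin²θ), so v = −rω sinθ·[1 + r cosθ/√(L² − r² sin²θ)].
With r = 0.0569 m, L = 0.2636 m, θ = 53°: √(L² − r² sin²θ) = 0.25965 m.
v = −0.0569·128·0.79864·[1 + 0.0569·0.60182/0.25965] = -6.5831 m/s.
|v| = 6.5831 m/s = 6583.1 mm/s.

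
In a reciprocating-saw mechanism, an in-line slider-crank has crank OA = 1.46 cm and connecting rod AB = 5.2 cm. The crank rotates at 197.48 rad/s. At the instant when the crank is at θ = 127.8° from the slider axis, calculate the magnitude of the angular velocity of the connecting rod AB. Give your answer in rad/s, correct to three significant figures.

34.9

ω = 197.5 rad/s
The rod makes angle φ with the slider axis where L sinφ = r sinθ; differentiating, L cosφ·φ̇ = r ω cosθ.
L cosφ = √(L² − r² sin²θ) = 0.050704 m.
|ω_rod| = r ω |cosθ| / √(L² − r² sin²θ) = 0.0146·197.5·0.61291/0.050704 = 34.852 rad/s.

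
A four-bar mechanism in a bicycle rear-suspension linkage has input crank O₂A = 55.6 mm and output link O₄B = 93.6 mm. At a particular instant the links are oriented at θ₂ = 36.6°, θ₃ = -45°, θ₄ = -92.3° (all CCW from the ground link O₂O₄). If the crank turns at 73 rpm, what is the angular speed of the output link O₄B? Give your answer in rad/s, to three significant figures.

ω₂ = 7.645 rad/s (from 73 rpm).
Differentiating the loop-closure r₂e^{iθ₂}+r₃e^{iθ₃}=r₁+r₄e^{iθ₄} gives r₂ω₂e^{iθ₂}+r₃ω₃e^{iθ₃}=r₄ω₄e^{iθ₄}.
Eliminating the other unknown: ω₄ = r₂ω₂ sin(θ₂−θ₃) / [r₄ sin(θ₄−θ₃)].
Numerator sine = +0.98927; denominator sine = -0.73491.
Result = 0.0556·7.645·(+0.98927) / (0.0936·(-0.73491)) = -6.1126 rad/s; magnitude 6.1126 rad/s.

6.11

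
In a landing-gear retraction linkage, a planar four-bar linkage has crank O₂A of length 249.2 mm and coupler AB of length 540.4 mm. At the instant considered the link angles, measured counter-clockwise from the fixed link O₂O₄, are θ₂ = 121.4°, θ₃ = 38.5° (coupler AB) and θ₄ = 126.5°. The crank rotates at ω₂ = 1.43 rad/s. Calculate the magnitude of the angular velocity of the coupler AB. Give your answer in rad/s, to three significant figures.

0.0587

ω₂ = 1.43 rad/s
Differentiating the loop-closure r₂e^{iθ₂}+r₃e^{iθ₃}=r₁+r₄e^{iθ₄} gives r₂ω₂e^{iθ₂}+r₃ω₃e^{iθ₃}=r₄ω₄e^{iθ₄}.
Eliminating the other unknown: ω₃ = r₂ω₂ sin(θ₄−θ₂) / [r₃ sin(θ₃−θ₄)].
Numerator sine = +0.08889; denominator sine = -0.99939.
Result = 0.2492·1.43·(+0.08889) / (0.5404·(-0.99939)) = -0.058655 rad/s; magnitude 0.058655 rad/s.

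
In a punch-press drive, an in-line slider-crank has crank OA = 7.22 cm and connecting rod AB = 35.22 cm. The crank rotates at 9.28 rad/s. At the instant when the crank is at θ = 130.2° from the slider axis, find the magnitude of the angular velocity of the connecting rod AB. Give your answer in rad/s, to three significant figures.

ω = 9.28 rad/s
The rod makes angle φ with the slider axis where L sinφ = r sinθ; differentiating, L cosφ·φ̇ = r ω cosθ.
L cosφ = √(L² − r² sin²θ) = 0.34786 m.
|ω_rod| = r ω |cosθ| / √(L² − r² sin²θ) = 0.0722·9.28·0.64546/0.34786 = 1.2432 rad/s.

1.24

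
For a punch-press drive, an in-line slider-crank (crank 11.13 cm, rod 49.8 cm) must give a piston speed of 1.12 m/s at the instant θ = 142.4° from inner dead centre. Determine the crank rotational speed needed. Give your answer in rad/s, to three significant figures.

For an in-line slider-crank, |v_piston| = rω|sinθ|·[1 + r cosθ/√(L² − r² sin²θ)].
With r = 0.1113 m, L = 0.498 m, θ = 142.4°: the bracketed kinematic factor |dx/dθ| = 0.055771 m.
ω = v/|dx/dθ| = 1.12/0.055771 = 20.082 rad/s.

20.1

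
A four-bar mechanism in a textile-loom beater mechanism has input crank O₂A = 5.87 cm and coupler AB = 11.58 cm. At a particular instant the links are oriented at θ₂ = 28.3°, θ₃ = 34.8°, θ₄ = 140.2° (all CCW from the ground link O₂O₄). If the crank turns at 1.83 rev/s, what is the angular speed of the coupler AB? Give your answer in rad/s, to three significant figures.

ω₂ = 11.5 rad/s (from 1.83 rev/s).
Differentiating the loop-closure r₂e^{iθ₂}+r₃e^{iθ₃}=r₁+r₄e^{iθ₄} gives r₂ω₂e^{iθ₂}+r₃ω₃e^{iθ₃}=r₄ω₄e^{iθ₄}.
Eliminating the other unknown: ω₃ = r₂ω₂ sin(θ₄−θ₂) / [r₃ sin(θ₃−θ₄)].
Numerator sine = +0.92784; denominator sine = -0.96410.
Result = 0.0587·11.5·(+0.92784) / (0.1158·(-0.96410)) = -5.6093 rad/s; magnitude 5.6093 rad/s.

5.61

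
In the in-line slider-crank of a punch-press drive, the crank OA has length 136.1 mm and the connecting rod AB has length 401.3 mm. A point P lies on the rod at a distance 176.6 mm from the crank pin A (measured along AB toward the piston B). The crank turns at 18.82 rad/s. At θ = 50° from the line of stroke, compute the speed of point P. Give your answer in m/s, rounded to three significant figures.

ω = 18.82 rad/s.  Crank-pin speed |V_A| = rω = 2.5614 m/s, perpendicular to OA.
Rod angle: sinφ = −(r/L) sinθ ⇒ φ = -15.058°; ω_rod = −rω cosθ/√(L²−r²sin²θ) = -4.2487 rad/s.
V_P = V_A + ω_rod × AP, with AP = 0.1766 m along the rod.
Components: V_Px = −rω sinθ − a·ω_rod·sinφ = -2.1571 m/s;  V_Py = rω cosθ + a·ω_rod·cosφ = +0.92189 m/s.
|V_P| = √(V_Px² + V_Py²) = 2.3458 m/s.

2.35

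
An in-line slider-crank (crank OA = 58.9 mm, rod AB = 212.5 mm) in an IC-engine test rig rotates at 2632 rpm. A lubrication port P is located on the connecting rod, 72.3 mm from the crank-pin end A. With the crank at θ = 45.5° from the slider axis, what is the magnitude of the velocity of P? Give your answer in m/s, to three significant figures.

ω = 275.6 rad/s.  Crank-pin speed |V_A| = rω = 16.234 m/s, perpendicular to OA.
Rod angle: sinφ = −(r/L) sinθ ⇒ φ = -11.402°; ω_rod = −rω cosθ/√(L²−r²sin²θ) = -54.625 rad/s.
V_P = V_A + ω_rod × AP, with AP = 0.0723 m along the rod.
Components: V_Px = −rω sinθ − a·ω_rod·sinφ = -12.36 m/s;  V_Py = rω cosθ + a·ω_rod·cosφ = +7.5072 m/s.
|V_P| = √(V_Px² + V_Py²) = 14.461 m/s.

14.5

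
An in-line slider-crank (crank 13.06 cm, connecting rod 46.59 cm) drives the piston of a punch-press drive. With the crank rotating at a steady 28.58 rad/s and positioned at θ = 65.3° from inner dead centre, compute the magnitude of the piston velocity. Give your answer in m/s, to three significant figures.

3.80

ω = 28.58 rad/s
For an in-line slider-crank, x = r cosθ + √(L² − r² sin²θ), so v = −rω sinθ·[1 + r cosθ/√(L² − r² sin²θ)].
With r = 0.1306 m, L = 0.4659 m, θ = 65.3°: √(L² − r² sin²θ) = 0.45054 m.
v = −0.1306·28.58·0.90851·[1 + 0.1306·0.41787/0.45054] = -3.8018 m/s.
|v| = 3.8018 m/s.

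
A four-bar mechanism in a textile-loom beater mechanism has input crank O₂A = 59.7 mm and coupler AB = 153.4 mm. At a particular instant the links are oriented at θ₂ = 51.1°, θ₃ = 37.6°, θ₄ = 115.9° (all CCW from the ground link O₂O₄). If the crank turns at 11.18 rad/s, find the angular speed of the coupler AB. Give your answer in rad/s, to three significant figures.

4.02

ω₂ = 11.18 rad/s
Differentiating the loop-closure r₂e^{iθ₂}+r₃e^{iθ₃}=r₁+r₄e^{iθ₄} gives r₂ω₂e^{iθ₂}+r₃ω₃e^{iθ₃}=r₄ω₄e^{iθ₄}.
Eliminating the other unknown: ω₃ = r₂ω₂ sin(θ₄−θ₂) / [r₃ sin(θ₃−θ₄)].
Numerator sine = +0.90483; denominator sine = -0.97922.
Result = 0.0597·11.18·(+0.90483) / (0.1534·(-0.97922)) = -4.0205 rad/s; magnitude 4.0205 rad/s.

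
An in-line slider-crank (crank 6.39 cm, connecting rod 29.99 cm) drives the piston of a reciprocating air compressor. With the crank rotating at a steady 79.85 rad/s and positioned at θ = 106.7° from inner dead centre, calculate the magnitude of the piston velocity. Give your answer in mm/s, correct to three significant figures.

ω = 79.85 rad/s
For an in-line slider-crank, x = r cosθ + √(L² − r² sin²θ), so v = −rω sinθ·[1 + r cosθ/√(L² − r² sin²θ)].
With r = 0.0639 m, L = 0.2999 m, θ = 106.7°: √(L² − r² sin²θ) = 0.29359 m.
v = −0.0639·79.85·0.95782·[1 + 0.0639·-0.28736/0.29359] = -4.5815 m/s.
|v| = 4.5815 m/s = 4581.5 mm/s.

4580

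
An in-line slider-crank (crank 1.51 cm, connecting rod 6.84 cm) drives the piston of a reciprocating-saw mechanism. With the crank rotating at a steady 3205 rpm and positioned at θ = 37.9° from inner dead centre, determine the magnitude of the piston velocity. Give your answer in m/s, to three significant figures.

ω = 2π·3205/60 = 335.6 rad/s
For an in-line slider-crank, x = r cosθ + √(L² − r² sin²θ), so v = −rω sinθ·[1 + r cosθ/√(L² − r² sin²θ)].
With r = 0.0151 m, L = 0.0684 m, θ = 37.9°: √(L² − r² sin²θ) = 0.067768 m.
v = −0.0151·335.6·0.61429·[1 + 0.0151·0.78908/0.067768] = -3.6605 m/s.
|v| = 3.6605 m/s.

3.66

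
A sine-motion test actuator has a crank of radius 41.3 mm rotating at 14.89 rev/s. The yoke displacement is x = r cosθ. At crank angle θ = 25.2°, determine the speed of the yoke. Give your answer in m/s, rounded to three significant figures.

1.65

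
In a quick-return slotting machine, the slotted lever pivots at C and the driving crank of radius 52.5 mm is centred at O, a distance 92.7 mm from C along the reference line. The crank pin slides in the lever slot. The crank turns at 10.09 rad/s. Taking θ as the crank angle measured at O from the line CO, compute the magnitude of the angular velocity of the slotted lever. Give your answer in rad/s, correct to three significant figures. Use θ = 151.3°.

5.43

ω = 10.09 rad/s
Crank pin A relative to C: A = (d + r cosθ, r sinθ); lever angle φ = atan2(r sinθ, d + r cosθ).
Differentiating tanφ: φ̇ = rω(d cosθ + r)/(d² + r² + 2dr cosθ).
d² + r² + 2dr cosθ = |CA|² = 0.00281184 m²;  d cosθ + r = -0.028811 m.
|ω_lever| = |0.0525·10.09·-0.028811| / 0.00281184 = 5.4278 rad/s.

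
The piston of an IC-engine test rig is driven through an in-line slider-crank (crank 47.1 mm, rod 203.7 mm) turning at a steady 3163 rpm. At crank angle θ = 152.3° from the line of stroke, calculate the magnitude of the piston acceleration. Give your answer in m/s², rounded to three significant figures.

3880

ω = 2π·3163/60 = 331.2 rad/s
x(θ) = r cosθ + √(L² − r² sin²θ); with ω constant, a = ω²·d²x/dθ².
d²x/dθ² = −r cosθ − r²(cos2θ)/√u − r⁴ sin²2θ/(4u^{3/2}),  u = L² − r² sin²θ = 0.0410143 m².
Substituting r = 0.0471 m, L = 0.2037 m, θ = 152.3°: d²x/dθ² = +0.035382 m.
a = ω²·d²x/dθ² = (331.2)²·(+0.035382) = +3881.8 m/s²;  |a| = 3881.8 m/s².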